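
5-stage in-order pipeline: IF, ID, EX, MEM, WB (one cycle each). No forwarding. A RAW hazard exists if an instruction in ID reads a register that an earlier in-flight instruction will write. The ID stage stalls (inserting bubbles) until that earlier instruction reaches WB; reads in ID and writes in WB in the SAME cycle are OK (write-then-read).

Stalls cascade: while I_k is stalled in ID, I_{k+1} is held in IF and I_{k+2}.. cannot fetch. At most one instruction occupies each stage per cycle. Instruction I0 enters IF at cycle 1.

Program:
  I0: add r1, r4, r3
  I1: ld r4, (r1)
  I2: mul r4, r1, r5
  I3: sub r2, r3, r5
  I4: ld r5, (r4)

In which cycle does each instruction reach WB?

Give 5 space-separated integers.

Answer: 5 8 9 10 12

Derivation:
I0 add r1 <- r4,r3: IF@1 ID@2 stall=0 (-) EX@3 MEM@4 WB@5
I1 ld r4 <- r1: IF@2 ID@3 stall=2 (RAW on I0.r1 (WB@5)) EX@6 MEM@7 WB@8
I2 mul r4 <- r1,r5: IF@3 ID@6 stall=0 (-) EX@7 MEM@8 WB@9
I3 sub r2 <- r3,r5: IF@6 ID@7 stall=0 (-) EX@8 MEM@9 WB@10
I4 ld r5 <- r4: IF@7 ID@8 stall=1 (RAW on I2.r4 (WB@9)) EX@10 MEM@11 WB@12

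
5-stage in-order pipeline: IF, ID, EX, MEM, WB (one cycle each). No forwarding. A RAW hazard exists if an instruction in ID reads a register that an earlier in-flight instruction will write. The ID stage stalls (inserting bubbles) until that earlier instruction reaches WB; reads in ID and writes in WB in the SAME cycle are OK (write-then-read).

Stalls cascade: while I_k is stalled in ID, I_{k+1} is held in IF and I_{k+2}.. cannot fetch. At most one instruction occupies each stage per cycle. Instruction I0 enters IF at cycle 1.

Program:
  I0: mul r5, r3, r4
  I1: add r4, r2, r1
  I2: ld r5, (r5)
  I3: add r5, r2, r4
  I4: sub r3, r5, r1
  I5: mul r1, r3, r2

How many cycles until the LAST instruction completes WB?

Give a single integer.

I0 mul r5 <- r3,r4: IF@1 ID@2 stall=0 (-) EX@3 MEM@4 WB@5
I1 add r4 <- r2,r1: IF@2 ID@3 stall=0 (-) EX@4 MEM@5 WB@6
I2 ld r5 <- r5: IF@3 ID@4 stall=1 (RAW on I0.r5 (WB@5)) EX@6 MEM@7 WB@8
I3 add r5 <- r2,r4: IF@4 ID@6 stall=0 (-) EX@7 MEM@8 WB@9
I4 sub r3 <- r5,r1: IF@6 ID@7 stall=2 (RAW on I3.r5 (WB@9)) EX@10 MEM@11 WB@12
I5 mul r1 <- r3,r2: IF@7 ID@10 stall=2 (RAW on I4.r3 (WB@12)) EX@13 MEM@14 WB@15

Answer: 15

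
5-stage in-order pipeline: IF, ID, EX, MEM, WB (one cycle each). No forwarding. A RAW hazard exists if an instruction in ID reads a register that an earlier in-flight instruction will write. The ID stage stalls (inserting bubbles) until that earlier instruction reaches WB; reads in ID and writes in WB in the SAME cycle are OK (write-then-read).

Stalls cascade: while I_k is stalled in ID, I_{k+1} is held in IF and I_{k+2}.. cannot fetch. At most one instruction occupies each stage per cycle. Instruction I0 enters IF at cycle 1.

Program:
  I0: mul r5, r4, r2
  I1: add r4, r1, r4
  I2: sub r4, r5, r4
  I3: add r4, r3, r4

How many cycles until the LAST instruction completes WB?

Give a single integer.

Answer: 12

Derivation:
I0 mul r5 <- r4,r2: IF@1 ID@2 stall=0 (-) EX@3 MEM@4 WB@5
I1 add r4 <- r1,r4: IF@2 ID@3 stall=0 (-) EX@4 MEM@5 WB@6
I2 sub r4 <- r5,r4: IF@3 ID@4 stall=2 (RAW on I1.r4 (WB@6)) EX@7 MEM@8 WB@9
I3 add r4 <- r3,r4: IF@4 ID@7 stall=2 (RAW on I2.r4 (WB@9)) EX@10 MEM@11 WB@12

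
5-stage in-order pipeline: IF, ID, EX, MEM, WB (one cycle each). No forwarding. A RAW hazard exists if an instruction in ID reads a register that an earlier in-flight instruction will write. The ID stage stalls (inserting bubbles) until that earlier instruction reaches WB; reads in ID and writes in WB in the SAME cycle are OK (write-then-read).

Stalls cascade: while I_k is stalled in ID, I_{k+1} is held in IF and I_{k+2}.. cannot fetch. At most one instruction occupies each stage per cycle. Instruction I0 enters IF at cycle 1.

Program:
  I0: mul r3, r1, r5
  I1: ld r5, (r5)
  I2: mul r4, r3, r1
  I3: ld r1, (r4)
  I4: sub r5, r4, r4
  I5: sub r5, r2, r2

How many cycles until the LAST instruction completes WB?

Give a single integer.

I0 mul r3 <- r1,r5: IF@1 ID@2 stall=0 (-) EX@3 MEM@4 WB@5
I1 ld r5 <- r5: IF@2 ID@3 stall=0 (-) EX@4 MEM@5 WB@6
I2 mul r4 <- r3,r1: IF@3 ID@4 stall=1 (RAW on I0.r3 (WB@5)) EX@6 MEM@7 WB@8
I3 ld r1 <- r4: IF@4 ID@6 stall=2 (RAW on I2.r4 (WB@8)) EX@9 MEM@10 WB@11
I4 sub r5 <- r4,r4: IF@6 ID@9 stall=0 (-) EX@10 MEM@11 WB@12
I5 sub r5 <- r2,r2: IF@9 ID@10 stall=0 (-) EX@11 MEM@12 WB@13

Answer: 13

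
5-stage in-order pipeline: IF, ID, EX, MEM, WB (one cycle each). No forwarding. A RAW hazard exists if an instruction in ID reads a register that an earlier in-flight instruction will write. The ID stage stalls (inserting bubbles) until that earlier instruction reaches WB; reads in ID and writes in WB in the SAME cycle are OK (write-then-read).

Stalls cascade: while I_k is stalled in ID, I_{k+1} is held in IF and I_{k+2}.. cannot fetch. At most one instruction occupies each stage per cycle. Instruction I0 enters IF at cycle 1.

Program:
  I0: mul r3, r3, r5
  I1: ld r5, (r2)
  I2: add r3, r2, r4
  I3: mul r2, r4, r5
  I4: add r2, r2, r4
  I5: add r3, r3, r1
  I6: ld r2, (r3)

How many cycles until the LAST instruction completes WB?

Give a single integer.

I0 mul r3 <- r3,r5: IF@1 ID@2 stall=0 (-) EX@3 MEM@4 WB@5
I1 ld r5 <- r2: IF@2 ID@3 stall=0 (-) EX@4 MEM@5 WB@6
I2 add r3 <- r2,r4: IF@3 ID@4 stall=0 (-) EX@5 MEM@6 WB@7
I3 mul r2 <- r4,r5: IF@4 ID@5 stall=1 (RAW on I1.r5 (WB@6)) EX@7 MEM@8 WB@9
I4 add r2 <- r2,r4: IF@5 ID@7 stall=2 (RAW on I3.r2 (WB@9)) EX@10 MEM@11 WB@12
I5 add r3 <- r3,r1: IF@7 ID@10 stall=0 (-) EX@11 MEM@12 WB@13
I6 ld r2 <- r3: IF@10 ID@11 stall=2 (RAW on I5.r3 (WB@13)) EX@14 MEM@15 WB@16

Answer: 16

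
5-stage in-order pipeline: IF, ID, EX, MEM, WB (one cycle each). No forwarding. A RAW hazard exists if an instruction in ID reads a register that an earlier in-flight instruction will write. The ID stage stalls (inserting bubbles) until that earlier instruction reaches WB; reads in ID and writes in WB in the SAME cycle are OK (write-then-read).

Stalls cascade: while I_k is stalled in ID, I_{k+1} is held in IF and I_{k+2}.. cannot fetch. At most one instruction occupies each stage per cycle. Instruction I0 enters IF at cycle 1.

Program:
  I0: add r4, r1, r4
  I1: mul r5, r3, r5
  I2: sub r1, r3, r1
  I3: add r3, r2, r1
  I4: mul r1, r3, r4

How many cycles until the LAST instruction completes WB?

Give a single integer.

Answer: 13

Derivation:
I0 add r4 <- r1,r4: IF@1 ID@2 stall=0 (-) EX@3 MEM@4 WB@5
I1 mul r5 <- r3,r5: IF@2 ID@3 stall=0 (-) EX@4 MEM@5 WB@6
I2 sub r1 <- r3,r1: IF@3 ID@4 stall=0 (-) EX@5 MEM@6 WB@7
I3 add r3 <- r2,r1: IF@4 ID@5 stall=2 (RAW on I2.r1 (WB@7)) EX@8 MEM@9 WB@10
I4 mul r1 <- r3,r4: IF@5 ID@8 stall=2 (RAW on I3.r3 (WB@10)) EX@11 MEM@12 WB@13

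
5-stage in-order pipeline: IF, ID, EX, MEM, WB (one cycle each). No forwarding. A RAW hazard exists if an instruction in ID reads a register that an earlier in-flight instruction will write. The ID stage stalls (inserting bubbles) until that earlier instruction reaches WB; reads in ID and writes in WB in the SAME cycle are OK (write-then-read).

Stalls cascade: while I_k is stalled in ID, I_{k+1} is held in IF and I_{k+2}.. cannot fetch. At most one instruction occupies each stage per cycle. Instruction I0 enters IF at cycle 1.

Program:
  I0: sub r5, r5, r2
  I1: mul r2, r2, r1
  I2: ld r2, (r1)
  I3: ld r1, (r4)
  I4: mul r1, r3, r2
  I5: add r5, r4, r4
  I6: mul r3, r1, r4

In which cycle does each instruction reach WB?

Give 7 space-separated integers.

Answer: 5 6 7 8 10 11 13

Derivation:
I0 sub r5 <- r5,r2: IF@1 ID@2 stall=0 (-) EX@3 MEM@4 WB@5
I1 mul r2 <- r2,r1: IF@2 ID@3 stall=0 (-) EX@4 MEM@5 WB@6
I2 ld r2 <- r1: IF@3 ID@4 stall=0 (-) EX@5 MEM@6 WB@7
I3 ld r1 <- r4: IF@4 ID@5 stall=0 (-) EX@6 MEM@7 WB@8
I4 mul r1 <- r3,r2: IF@5 ID@6 stall=1 (RAW on I2.r2 (WB@7)) EX@8 MEM@9 WB@10
I5 add r5 <- r4,r4: IF@6 ID@8 stall=0 (-) EX@9 MEM@10 WB@11
I6 mul r3 <- r1,r4: IF@8 ID@9 stall=1 (RAW on I4.r1 (WB@10)) EX@11 MEM@12 WB@13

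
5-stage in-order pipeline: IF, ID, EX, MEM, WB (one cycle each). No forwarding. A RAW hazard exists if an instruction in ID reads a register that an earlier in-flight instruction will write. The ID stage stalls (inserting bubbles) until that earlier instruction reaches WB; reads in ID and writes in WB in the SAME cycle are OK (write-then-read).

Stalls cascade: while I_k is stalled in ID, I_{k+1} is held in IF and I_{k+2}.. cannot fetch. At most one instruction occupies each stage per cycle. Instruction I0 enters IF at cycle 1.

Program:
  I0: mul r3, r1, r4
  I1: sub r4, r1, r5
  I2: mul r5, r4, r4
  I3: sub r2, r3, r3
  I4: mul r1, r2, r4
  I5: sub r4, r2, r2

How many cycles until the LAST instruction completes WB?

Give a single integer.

Answer: 14

Derivation:
I0 mul r3 <- r1,r4: IF@1 ID@2 stall=0 (-) EX@3 MEM@4 WB@5
I1 sub r4 <- r1,r5: IF@2 ID@3 stall=0 (-) EX@4 MEM@5 WB@6
I2 mul r5 <- r4,r4: IF@3 ID@4 stall=2 (RAW on I1.r4 (WB@6)) EX@7 MEM@8 WB@9
I3 sub r2 <- r3,r3: IF@4 ID@7 stall=0 (-) EX@8 MEM@9 WB@10
I4 mul r1 <- r2,r4: IF@7 ID@8 stall=2 (RAW on I3.r2 (WB@10)) EX@11 MEM@12 WB@13
I5 sub r4 <- r2,r2: IF@8 ID@11 stall=0 (-) EX@12 MEM@13 WB@14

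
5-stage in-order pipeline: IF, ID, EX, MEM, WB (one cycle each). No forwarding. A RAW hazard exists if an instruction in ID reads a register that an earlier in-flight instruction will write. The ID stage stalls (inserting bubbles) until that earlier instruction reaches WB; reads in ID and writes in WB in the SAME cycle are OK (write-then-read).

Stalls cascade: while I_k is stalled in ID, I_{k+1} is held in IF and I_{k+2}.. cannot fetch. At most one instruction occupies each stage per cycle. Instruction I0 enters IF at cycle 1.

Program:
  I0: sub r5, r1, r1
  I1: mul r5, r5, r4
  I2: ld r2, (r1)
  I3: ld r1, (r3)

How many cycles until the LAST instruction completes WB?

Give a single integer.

Answer: 10

Derivation:
I0 sub r5 <- r1,r1: IF@1 ID@2 stall=0 (-) EX@3 MEM@4 WB@5
I1 mul r5 <- r5,r4: IF@2 ID@3 stall=2 (RAW on I0.r5 (WB@5)) EX@6 MEM@7 WB@8
I2 ld r2 <- r1: IF@3 ID@6 stall=0 (-) EX@7 MEM@8 WB@9
I3 ld r1 <- r3: IF@6 ID@7 stall=0 (-) EX@8 MEM@9 WB@10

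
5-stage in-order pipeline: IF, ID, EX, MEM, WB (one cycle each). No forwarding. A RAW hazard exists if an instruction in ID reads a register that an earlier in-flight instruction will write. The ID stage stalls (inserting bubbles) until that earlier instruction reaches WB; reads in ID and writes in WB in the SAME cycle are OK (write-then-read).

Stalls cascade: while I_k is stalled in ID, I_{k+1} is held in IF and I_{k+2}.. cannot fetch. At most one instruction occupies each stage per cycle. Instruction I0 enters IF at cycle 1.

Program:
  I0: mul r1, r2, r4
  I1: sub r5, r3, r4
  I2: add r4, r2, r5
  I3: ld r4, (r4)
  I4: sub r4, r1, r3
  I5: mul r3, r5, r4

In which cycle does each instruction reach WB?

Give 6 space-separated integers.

I0 mul r1 <- r2,r4: IF@1 ID@2 stall=0 (-) EX@3 MEM@4 WB@5
I1 sub r5 <- r3,r4: IF@2 ID@3 stall=0 (-) EX@4 MEM@5 WB@6
I2 add r4 <- r2,r5: IF@3 ID@4 stall=2 (RAW on I1.r5 (WB@6)) EX@7 MEM@8 WB@9
I3 ld r4 <- r4: IF@4 ID@7 stall=2 (RAW on I2.r4 (WB@9)) EX@10 MEM@11 WB@12
I4 sub r4 <- r1,r3: IF@7 ID@10 stall=0 (-) EX@11 MEM@12 WB@13
I5 mul r3 <- r5,r4: IF@10 ID@11 stall=2 (RAW on I4.r4 (WB@13)) EX@14 MEM@15 WB@16

Answer: 5 6 9 12 13 16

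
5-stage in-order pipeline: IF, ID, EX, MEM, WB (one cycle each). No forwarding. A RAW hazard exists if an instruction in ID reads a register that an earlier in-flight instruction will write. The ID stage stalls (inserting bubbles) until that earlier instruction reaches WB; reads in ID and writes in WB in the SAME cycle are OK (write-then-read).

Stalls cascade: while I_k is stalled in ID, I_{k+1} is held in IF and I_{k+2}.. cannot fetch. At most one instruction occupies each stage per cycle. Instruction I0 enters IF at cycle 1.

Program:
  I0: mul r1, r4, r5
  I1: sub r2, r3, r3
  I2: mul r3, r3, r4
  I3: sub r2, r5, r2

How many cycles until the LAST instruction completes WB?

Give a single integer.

I0 mul r1 <- r4,r5: IF@1 ID@2 stall=0 (-) EX@3 MEM@4 WB@5
I1 sub r2 <- r3,r3: IF@2 ID@3 stall=0 (-) EX@4 MEM@5 WB@6
I2 mul r3 <- r3,r4: IF@3 ID@4 stall=0 (-) EX@5 MEM@6 WB@7
I3 sub r2 <- r5,r2: IF@4 ID@5 stall=1 (RAW on I1.r2 (WB@6)) EX@7 MEM@8 WB@9

Answer: 9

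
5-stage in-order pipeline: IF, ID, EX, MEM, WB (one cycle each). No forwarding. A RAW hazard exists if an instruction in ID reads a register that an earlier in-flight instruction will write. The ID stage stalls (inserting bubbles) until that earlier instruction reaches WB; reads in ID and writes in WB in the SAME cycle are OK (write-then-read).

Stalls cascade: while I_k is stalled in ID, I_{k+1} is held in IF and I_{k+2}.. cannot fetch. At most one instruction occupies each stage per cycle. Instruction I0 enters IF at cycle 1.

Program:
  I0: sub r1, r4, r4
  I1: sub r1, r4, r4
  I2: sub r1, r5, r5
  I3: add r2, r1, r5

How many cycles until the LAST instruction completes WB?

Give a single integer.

I0 sub r1 <- r4,r4: IF@1 ID@2 stall=0 (-) EX@3 MEM@4 WB@5
I1 sub r1 <- r4,r4: IF@2 ID@3 stall=0 (-) EX@4 MEM@5 WB@6
I2 sub r1 <- r5,r5: IF@3 ID@4 stall=0 (-) EX@5 MEM@6 WB@7
I3 add r2 <- r1,r5: IF@4 ID@5 stall=2 (RAW on I2.r1 (WB@7)) EX@8 MEM@9 WB@10

Answer: 10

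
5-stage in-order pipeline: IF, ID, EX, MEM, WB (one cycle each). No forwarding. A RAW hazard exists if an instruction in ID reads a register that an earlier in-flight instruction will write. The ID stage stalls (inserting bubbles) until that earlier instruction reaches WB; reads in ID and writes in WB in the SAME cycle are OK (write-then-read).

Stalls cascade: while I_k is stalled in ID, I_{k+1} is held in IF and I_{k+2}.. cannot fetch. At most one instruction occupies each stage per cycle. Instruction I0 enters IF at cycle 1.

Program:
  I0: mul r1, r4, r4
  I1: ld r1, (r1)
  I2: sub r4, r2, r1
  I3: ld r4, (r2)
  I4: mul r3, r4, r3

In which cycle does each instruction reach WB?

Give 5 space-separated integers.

Answer: 5 8 11 12 15

Derivation:
I0 mul r1 <- r4,r4: IF@1 ID@2 stall=0 (-) EX@3 MEM@4 WB@5
I1 ld r1 <- r1: IF@2 ID@3 stall=2 (RAW on I0.r1 (WB@5)) EX@6 MEM@7 WB@8
I2 sub r4 <- r2,r1: IF@3 ID@6 stall=2 (RAW on I1.r1 (WB@8)) EX@9 MEM@10 WB@11
I3 ld r4 <- r2: IF@6 ID@9 stall=0 (-) EX@10 MEM@11 WB@12
I4 mul r3 <- r4,r3: IF@9 ID@10 stall=2 (RAW on I3.r4 (WB@12)) EX@13 MEM@14 WB@15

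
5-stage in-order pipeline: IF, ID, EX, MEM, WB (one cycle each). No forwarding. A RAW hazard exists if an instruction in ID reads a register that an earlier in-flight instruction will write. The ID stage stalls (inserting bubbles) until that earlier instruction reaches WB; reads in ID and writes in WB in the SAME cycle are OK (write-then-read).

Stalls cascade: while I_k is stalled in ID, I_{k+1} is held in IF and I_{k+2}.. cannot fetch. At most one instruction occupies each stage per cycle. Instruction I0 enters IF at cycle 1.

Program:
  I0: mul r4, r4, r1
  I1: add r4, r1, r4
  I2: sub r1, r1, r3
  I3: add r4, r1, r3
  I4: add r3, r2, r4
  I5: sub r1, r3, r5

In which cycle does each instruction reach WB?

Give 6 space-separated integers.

Answer: 5 8 9 12 15 18

Derivation:
I0 mul r4 <- r4,r1: IF@1 ID@2 stall=0 (-) EX@3 MEM@4 WB@5
I1 add r4 <- r1,r4: IF@2 ID@3 stall=2 (RAW on I0.r4 (WB@5)) EX@6 MEM@7 WB@8
I2 sub r1 <- r1,r3: IF@3 ID@6 stall=0 (-) EX@7 MEM@8 WB@9
I3 add r4 <- r1,r3: IF@6 ID@7 stall=2 (RAW on I2.r1 (WB@9)) EX@10 MEM@11 WB@12
I4 add r3 <- r2,r4: IF@7 ID@10 stall=2 (RAW on I3.r4 (WB@12)) EX@13 MEM@14 WB@15
I5 sub r1 <- r3,r5: IF@10 ID@13 stall=2 (RAW on I4.r3 (WB@15)) EX@16 MEM@17 WB@18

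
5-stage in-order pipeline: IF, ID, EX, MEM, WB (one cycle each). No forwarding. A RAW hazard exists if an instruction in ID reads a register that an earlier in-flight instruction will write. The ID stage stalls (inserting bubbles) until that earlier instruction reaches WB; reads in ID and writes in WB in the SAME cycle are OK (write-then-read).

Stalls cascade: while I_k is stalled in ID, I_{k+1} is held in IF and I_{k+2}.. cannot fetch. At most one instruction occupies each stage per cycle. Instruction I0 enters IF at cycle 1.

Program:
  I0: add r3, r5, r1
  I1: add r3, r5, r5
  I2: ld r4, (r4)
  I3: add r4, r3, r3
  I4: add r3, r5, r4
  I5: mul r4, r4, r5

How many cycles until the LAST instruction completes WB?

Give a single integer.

I0 add r3 <- r5,r1: IF@1 ID@2 stall=0 (-) EX@3 MEM@4 WB@5
I1 add r3 <- r5,r5: IF@2 ID@3 stall=0 (-) EX@4 MEM@5 WB@6
I2 ld r4 <- r4: IF@3 ID@4 stall=0 (-) EX@5 MEM@6 WB@7
I3 add r4 <- r3,r3: IF@4 ID@5 stall=1 (RAW on I1.r3 (WB@6)) EX@7 MEM@8 WB@9
I4 add r3 <- r5,r4: IF@5 ID@7 stall=2 (RAW on I3.r4 (WB@9)) EX@10 MEM@11 WB@12
I5 mul r4 <- r4,r5: IF@7 ID@10 stall=0 (-) EX@11 MEM@12 WB@13

Answer: 13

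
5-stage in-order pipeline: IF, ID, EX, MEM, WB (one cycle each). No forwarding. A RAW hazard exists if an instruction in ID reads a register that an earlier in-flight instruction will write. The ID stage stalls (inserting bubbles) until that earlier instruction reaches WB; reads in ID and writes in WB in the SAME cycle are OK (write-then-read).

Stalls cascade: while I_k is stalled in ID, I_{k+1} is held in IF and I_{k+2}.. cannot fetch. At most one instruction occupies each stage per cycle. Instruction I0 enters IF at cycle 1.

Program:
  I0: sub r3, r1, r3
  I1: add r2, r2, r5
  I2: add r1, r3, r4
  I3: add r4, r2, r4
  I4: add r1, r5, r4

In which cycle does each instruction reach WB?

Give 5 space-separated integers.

Answer: 5 6 8 9 12

Derivation:
I0 sub r3 <- r1,r3: IF@1 ID@2 stall=0 (-) EX@3 MEM@4 WB@5
I1 add r2 <- r2,r5: IF@2 ID@3 stall=0 (-) EX@4 MEM@5 WB@6
I2 add r1 <- r3,r4: IF@3 ID@4 stall=1 (RAW on I0.r3 (WB@5)) EX@6 MEM@7 WB@8
I3 add r4 <- r2,r4: IF@4 ID@6 stall=0 (-) EX@7 MEM@8 WB@9
I4 add r1 <- r5,r4: IF@6 ID@7 stall=2 (RAW on I3.r4 (WB@9)) EX@10 MEM@11 WB@12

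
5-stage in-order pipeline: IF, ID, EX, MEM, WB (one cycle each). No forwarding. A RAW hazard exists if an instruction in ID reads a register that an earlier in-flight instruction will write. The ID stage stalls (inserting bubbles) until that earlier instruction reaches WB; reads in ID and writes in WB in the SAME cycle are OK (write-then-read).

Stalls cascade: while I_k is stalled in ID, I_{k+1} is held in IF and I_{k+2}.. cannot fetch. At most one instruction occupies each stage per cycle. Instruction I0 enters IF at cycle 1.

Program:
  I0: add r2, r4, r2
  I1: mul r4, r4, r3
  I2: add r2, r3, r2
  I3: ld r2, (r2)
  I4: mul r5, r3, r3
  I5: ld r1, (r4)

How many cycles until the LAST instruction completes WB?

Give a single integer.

I0 add r2 <- r4,r2: IF@1 ID@2 stall=0 (-) EX@3 MEM@4 WB@5
I1 mul r4 <- r4,r3: IF@2 ID@3 stall=0 (-) EX@4 MEM@5 WB@6
I2 add r2 <- r3,r2: IF@3 ID@4 stall=1 (RAW on I0.r2 (WB@5)) EX@6 MEM@7 WB@8
I3 ld r2 <- r2: IF@4 ID@6 stall=2 (RAW on I2.r2 (WB@8)) EX@9 MEM@10 WB@11
I4 mul r5 <- r3,r3: IF@6 ID@9 stall=0 (-) EX@10 MEM@11 WB@12
I5 ld r1 <- r4: IF@9 ID@10 stall=0 (-) EX@11 MEM@12 WB@13

Answer: 13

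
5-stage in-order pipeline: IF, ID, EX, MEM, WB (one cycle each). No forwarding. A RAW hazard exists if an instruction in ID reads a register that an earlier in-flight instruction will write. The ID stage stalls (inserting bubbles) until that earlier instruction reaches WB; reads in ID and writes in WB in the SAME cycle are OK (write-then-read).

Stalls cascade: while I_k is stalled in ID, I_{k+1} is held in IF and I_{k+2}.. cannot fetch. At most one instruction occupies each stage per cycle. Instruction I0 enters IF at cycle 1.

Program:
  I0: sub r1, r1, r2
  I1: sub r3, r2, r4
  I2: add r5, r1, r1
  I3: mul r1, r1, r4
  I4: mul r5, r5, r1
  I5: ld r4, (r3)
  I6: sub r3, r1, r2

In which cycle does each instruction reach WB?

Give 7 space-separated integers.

I0 sub r1 <- r1,r2: IF@1 ID@2 stall=0 (-) EX@3 MEM@4 WB@5
I1 sub r3 <- r2,r4: IF@2 ID@3 stall=0 (-) EX@4 MEM@5 WB@6
I2 add r5 <- r1,r1: IF@3 ID@4 stall=1 (RAW on I0.r1 (WB@5)) EX@6 MEM@7 WB@8
I3 mul r1 <- r1,r4: IF@4 ID@6 stall=0 (-) EX@7 MEM@8 WB@9
I4 mul r5 <- r5,r1: IF@6 ID@7 stall=2 (RAW on I3.r1 (WB@9)) EX@10 MEM@11 WB@12
I5 ld r4 <- r3: IF@7 ID@10 stall=0 (-) EX@11 MEM@12 WB@13
I6 sub r3 <- r1,r2: IF@10 ID@11 stall=0 (-) EX@12 MEM@13 WB@14

Answer: 5 6 8 9 12 13 14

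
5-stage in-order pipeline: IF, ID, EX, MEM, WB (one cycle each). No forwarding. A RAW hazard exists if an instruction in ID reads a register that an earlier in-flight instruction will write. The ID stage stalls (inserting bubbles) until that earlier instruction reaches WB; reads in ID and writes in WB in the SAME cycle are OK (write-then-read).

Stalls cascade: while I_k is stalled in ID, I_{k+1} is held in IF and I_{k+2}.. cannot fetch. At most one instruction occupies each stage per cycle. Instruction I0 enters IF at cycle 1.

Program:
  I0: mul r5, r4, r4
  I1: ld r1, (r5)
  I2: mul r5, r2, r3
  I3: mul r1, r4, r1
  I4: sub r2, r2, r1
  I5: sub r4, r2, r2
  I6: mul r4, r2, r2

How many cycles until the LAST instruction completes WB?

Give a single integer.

I0 mul r5 <- r4,r4: IF@1 ID@2 stall=0 (-) EX@3 MEM@4 WB@5
I1 ld r1 <- r5: IF@2 ID@3 stall=2 (RAW on I0.r5 (WB@5)) EX@6 MEM@7 WB@8
I2 mul r5 <- r2,r3: IF@3 ID@6 stall=0 (-) EX@7 MEM@8 WB@9
I3 mul r1 <- r4,r1: IF@6 ID@7 stall=1 (RAW on I1.r1 (WB@8)) EX@9 MEM@10 WB@11
I4 sub r2 <- r2,r1: IF@7 ID@9 stall=2 (RAW on I3.r1 (WB@11)) EX@12 MEM@13 WB@14
I5 sub r4 <- r2,r2: IF@9 ID@12 stall=2 (RAW on I4.r2 (WB@14)) EX@15 MEM@16 WB@17
I6 mul r4 <- r2,r2: IF@12 ID@15 stall=0 (-) EX@16 MEM@17 WB@18

Answer: 18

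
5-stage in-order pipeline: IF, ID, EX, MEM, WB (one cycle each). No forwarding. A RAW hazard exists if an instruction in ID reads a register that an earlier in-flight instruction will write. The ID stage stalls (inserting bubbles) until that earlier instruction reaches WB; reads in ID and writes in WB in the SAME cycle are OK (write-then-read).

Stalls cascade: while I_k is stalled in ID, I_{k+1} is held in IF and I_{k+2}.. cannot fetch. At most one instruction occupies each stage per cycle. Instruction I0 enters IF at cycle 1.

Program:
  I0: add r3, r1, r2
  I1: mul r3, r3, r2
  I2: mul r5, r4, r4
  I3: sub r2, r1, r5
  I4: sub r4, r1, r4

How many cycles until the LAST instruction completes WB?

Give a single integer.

I0 add r3 <- r1,r2: IF@1 ID@2 stall=0 (-) EX@3 MEM@4 WB@5
I1 mul r3 <- r3,r2: IF@2 ID@3 stall=2 (RAW on I0.r3 (WB@5)) EX@6 MEM@7 WB@8
I2 mul r5 <- r4,r4: IF@3 ID@6 stall=0 (-) EX@7 MEM@8 WB@9
I3 sub r2 <- r1,r5: IF@6 ID@7 stall=2 (RAW on I2.r5 (WB@9)) EX@10 MEM@11 WB@12
I4 sub r4 <- r1,r4: IF@7 ID@10 stall=0 (-) EX@11 MEM@12 WB@13

Answer: 13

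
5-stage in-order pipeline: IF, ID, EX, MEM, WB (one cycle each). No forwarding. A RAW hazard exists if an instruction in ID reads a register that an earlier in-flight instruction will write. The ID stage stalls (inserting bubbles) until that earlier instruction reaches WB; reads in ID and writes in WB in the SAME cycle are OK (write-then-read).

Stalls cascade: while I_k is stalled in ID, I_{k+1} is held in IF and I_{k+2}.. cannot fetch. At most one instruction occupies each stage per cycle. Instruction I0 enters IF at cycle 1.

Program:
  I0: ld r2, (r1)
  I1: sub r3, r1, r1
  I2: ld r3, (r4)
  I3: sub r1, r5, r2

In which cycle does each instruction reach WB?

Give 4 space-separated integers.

Answer: 5 6 7 8

Derivation:
I0 ld r2 <- r1: IF@1 ID@2 stall=0 (-) EX@3 MEM@4 WB@5
I1 sub r3 <- r1,r1: IF@2 ID@3 stall=0 (-) EX@4 MEM@5 WB@6
I2 ld r3 <- r4: IF@3 ID@4 stall=0 (-) EX@5 MEM@6 WB@7
I3 sub r1 <- r5,r2: IF@4 ID@5 stall=0 (-) EX@6 MEM@7 WB@8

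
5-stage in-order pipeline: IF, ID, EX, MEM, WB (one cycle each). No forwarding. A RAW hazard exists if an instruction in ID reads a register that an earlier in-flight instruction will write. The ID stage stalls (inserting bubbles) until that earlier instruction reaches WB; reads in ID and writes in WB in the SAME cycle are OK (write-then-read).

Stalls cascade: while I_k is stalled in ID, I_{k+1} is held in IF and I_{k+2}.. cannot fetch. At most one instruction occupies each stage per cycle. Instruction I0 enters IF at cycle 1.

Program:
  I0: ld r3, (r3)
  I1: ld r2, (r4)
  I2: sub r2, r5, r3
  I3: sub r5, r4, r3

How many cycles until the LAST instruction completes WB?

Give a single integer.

Answer: 9

Derivation:
I0 ld r3 <- r3: IF@1 ID@2 stall=0 (-) EX@3 MEM@4 WB@5
I1 ld r2 <- r4: IF@2 ID@3 stall=0 (-) EX@4 MEM@5 WB@6
I2 sub r2 <- r5,r3: IF@3 ID@4 stall=1 (RAW on I0.r3 (WB@5)) EX@6 MEM@7 WB@8
I3 sub r5 <- r4,r3: IF@4 ID@6 stall=0 (-) EX@7 MEM@8 WB@9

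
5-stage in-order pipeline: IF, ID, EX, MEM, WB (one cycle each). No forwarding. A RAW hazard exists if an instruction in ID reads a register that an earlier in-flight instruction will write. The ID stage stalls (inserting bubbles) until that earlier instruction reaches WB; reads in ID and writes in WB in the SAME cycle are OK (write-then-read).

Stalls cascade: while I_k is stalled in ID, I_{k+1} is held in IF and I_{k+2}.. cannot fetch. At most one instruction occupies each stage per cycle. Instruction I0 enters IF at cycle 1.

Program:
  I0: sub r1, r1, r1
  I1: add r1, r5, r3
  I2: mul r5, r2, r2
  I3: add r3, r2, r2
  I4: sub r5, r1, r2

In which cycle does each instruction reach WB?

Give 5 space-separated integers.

I0 sub r1 <- r1,r1: IF@1 ID@2 stall=0 (-) EX@3 MEM@4 WB@5
I1 add r1 <- r5,r3: IF@2 ID@3 stall=0 (-) EX@4 MEM@5 WB@6
I2 mul r5 <- r2,r2: IF@3 ID@4 stall=0 (-) EX@5 MEM@6 WB@7
I3 add r3 <- r2,r2: IF@4 ID@5 stall=0 (-) EX@6 MEM@7 WB@8
I4 sub r5 <- r1,r2: IF@5 ID@6 stall=0 (-) EX@7 MEM@8 WB@9

Answer: 5 6 7 8 9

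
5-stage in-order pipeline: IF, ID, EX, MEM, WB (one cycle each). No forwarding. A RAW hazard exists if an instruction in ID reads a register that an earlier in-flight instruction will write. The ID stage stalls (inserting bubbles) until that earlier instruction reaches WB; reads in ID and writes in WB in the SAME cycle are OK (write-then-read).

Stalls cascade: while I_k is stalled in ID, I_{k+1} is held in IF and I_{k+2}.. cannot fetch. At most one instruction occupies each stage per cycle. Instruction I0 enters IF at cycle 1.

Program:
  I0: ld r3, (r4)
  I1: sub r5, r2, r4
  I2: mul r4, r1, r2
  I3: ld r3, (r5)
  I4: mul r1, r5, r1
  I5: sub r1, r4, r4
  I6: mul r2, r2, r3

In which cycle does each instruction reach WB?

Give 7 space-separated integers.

Answer: 5 6 7 9 10 11 12

Derivation:
I0 ld r3 <- r4: IF@1 ID@2 stall=0 (-) EX@3 MEM@4 WB@5
I1 sub r5 <- r2,r4: IF@2 ID@3 stall=0 (-) EX@4 MEM@5 WB@6
I2 mul r4 <- r1,r2: IF@3 ID@4 stall=0 (-) EX@5 MEM@6 WB@7
I3 ld r3 <- r5: IF@4 ID@5 stall=1 (RAW on I1.r5 (WB@6)) EX@7 MEM@8 WB@9
I4 mul r1 <- r5,r1: IF@5 ID@7 stall=0 (-) EX@8 MEM@9 WB@10
I5 sub r1 <- r4,r4: IF@7 ID@8 stall=0 (-) EX@9 MEM@10 WB@11
I6 mul r2 <- r2,r3: IF@8 ID@9 stall=0 (-) EX@10 MEM@11 WB@12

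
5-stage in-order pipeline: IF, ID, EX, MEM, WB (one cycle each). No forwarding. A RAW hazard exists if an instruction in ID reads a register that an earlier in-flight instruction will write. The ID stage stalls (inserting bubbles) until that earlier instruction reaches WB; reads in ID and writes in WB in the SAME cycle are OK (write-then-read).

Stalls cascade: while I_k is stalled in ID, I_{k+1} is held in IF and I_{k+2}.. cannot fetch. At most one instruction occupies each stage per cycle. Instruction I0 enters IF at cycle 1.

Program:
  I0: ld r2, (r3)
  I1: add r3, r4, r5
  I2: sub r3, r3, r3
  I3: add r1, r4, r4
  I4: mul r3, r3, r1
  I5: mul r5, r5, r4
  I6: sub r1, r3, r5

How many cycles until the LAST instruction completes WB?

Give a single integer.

Answer: 17

Derivation:
I0 ld r2 <- r3: IF@1 ID@2 stall=0 (-) EX@3 MEM@4 WB@5
I1 add r3 <- r4,r5: IF@2 ID@3 stall=0 (-) EX@4 MEM@5 WB@6
I2 sub r3 <- r3,r3: IF@3 ID@4 stall=2 (RAW on I1.r3 (WB@6)) EX@7 MEM@8 WB@9
I3 add r1 <- r4,r4: IF@4 ID@7 stall=0 (-) EX@8 MEM@9 WB@10
I4 mul r3 <- r3,r1: IF@7 ID@8 stall=2 (RAW on I3.r1 (WB@10)) EX@11 MEM@12 WB@13
I5 mul r5 <- r5,r4: IF@8 ID@11 stall=0 (-) EX@12 MEM@13 WB@14
I6 sub r1 <- r3,r5: IF@11 ID@12 stall=2 (RAW on I5.r5 (WB@14)) EX@15 MEM@16 WB@17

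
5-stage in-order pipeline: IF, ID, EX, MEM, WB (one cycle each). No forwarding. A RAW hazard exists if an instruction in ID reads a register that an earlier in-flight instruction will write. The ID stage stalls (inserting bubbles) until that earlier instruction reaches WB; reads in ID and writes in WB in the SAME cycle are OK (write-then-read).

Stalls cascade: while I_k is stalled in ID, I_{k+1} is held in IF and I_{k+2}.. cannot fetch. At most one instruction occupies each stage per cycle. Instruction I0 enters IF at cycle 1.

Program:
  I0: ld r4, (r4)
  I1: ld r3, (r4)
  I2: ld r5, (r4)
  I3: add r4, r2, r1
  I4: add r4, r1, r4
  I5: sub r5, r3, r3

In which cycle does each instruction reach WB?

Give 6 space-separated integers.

I0 ld r4 <- r4: IF@1 ID@2 stall=0 (-) EX@3 MEM@4 WB@5
I1 ld r3 <- r4: IF@2 ID@3 stall=2 (RAW on I0.r4 (WB@5)) EX@6 MEM@7 WB@8
I2 ld r5 <- r4: IF@3 ID@6 stall=0 (-) EX@7 MEM@8 WB@9
I3 add r4 <- r2,r1: IF@6 ID@7 stall=0 (-) EX@8 MEM@9 WB@10
I4 add r4 <- r1,r4: IF@7 ID@8 stall=2 (RAW on I3.r4 (WB@10)) EX@11 MEM@12 WB@13
I5 sub r5 <- r3,r3: IF@8 ID@11 stall=0 (-) EX@12 MEM@13 WB@14

Answer: 5 8 9 10 13 14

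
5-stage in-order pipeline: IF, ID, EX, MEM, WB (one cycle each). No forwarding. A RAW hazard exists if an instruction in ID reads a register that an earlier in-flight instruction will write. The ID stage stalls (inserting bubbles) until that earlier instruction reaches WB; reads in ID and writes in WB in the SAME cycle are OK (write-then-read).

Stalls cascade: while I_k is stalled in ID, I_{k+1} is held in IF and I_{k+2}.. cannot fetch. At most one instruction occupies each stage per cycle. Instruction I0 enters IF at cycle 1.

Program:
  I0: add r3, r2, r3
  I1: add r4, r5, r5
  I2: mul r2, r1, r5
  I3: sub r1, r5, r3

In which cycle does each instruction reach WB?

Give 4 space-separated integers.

Answer: 5 6 7 8

Derivation:
I0 add r3 <- r2,r3: IF@1 ID@2 stall=0 (-) EX@3 MEM@4 WB@5
I1 add r4 <- r5,r5: IF@2 ID@3 stall=0 (-) EX@4 MEM@5 WB@6
I2 mul r2 <- r1,r5: IF@3 ID@4 stall=0 (-) EX@5 MEM@6 WB@7
I3 sub r1 <- r5,r3: IF@4 ID@5 stall=0 (-) EX@6 MEM@7 WB@8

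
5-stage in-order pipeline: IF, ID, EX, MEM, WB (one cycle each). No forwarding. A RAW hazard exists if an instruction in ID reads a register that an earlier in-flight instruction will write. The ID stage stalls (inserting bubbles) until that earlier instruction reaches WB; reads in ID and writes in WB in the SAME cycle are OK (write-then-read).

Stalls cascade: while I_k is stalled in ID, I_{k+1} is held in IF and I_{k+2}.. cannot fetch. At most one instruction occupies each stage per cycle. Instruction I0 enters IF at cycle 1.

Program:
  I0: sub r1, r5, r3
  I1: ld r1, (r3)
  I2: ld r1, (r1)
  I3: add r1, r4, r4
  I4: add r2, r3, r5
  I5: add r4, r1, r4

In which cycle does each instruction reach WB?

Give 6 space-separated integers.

I0 sub r1 <- r5,r3: IF@1 ID@2 stall=0 (-) EX@3 MEM@4 WB@5
I1 ld r1 <- r3: IF@2 ID@3 stall=0 (-) EX@4 MEM@5 WB@6
I2 ld r1 <- r1: IF@3 ID@4 stall=2 (RAW on I1.r1 (WB@6)) EX@7 MEM@8 WB@9
I3 add r1 <- r4,r4: IF@4 ID@7 stall=0 (-) EX@8 MEM@9 WB@10
I4 add r2 <- r3,r5: IF@7 ID@8 stall=0 (-) EX@9 MEM@10 WB@11
I5 add r4 <- r1,r4: IF@8 ID@9 stall=1 (RAW on I3.r1 (WB@10)) EX@11 MEM@12 WB@13

Answer: 5 6 9 10 11 13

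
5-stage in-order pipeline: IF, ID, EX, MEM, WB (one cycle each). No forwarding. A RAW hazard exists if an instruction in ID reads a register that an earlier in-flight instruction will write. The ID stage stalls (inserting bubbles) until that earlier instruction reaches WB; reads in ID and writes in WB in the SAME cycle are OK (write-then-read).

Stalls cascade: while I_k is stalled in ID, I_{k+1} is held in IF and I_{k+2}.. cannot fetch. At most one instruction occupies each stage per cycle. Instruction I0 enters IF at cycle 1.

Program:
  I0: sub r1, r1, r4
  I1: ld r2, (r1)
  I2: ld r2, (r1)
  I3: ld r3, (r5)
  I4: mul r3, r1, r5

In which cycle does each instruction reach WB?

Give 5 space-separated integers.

I0 sub r1 <- r1,r4: IF@1 ID@2 stall=0 (-) EX@3 MEM@4 WB@5
I1 ld r2 <- r1: IF@2 ID@3 stall=2 (RAW on I0.r1 (WB@5)) EX@6 MEM@7 WB@8
I2 ld r2 <- r1: IF@3 ID@6 stall=0 (-) EX@7 MEM@8 WB@9
I3 ld r3 <- r5: IF@6 ID@7 stall=0 (-) EX@8 MEM@9 WB@10
I4 mul r3 <- r1,r5: IF@7 ID@8 stall=0 (-) EX@9 MEM@10 WB@11

Answer: 5 8 9 10 11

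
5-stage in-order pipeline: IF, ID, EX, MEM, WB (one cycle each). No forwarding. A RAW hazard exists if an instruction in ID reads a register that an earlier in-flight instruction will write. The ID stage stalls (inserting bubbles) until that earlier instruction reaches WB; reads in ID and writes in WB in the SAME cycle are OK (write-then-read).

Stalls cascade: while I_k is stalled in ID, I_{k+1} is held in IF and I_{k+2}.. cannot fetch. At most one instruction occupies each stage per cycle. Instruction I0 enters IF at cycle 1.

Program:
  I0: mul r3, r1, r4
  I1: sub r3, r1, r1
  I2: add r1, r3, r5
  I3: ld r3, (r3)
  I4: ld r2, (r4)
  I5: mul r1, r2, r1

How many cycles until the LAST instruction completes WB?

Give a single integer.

I0 mul r3 <- r1,r4: IF@1 ID@2 stall=0 (-) EX@3 MEM@4 WB@5
I1 sub r3 <- r1,r1: IF@2 ID@3 stall=0 (-) EX@4 MEM@5 WB@6
I2 add r1 <- r3,r5: IF@3 ID@4 stall=2 (RAW on I1.r3 (WB@6)) EX@7 MEM@8 WB@9
I3 ld r3 <- r3: IF@4 ID@7 stall=0 (-) EX@8 MEM@9 WB@10
I4 ld r2 <- r4: IF@7 ID@8 stall=0 (-) EX@9 MEM@10 WB@11
I5 mul r1 <- r2,r1: IF@8 ID@9 stall=2 (RAW on I4.r2 (WB@11)) EX@12 MEM@13 WB@14

Answer: 14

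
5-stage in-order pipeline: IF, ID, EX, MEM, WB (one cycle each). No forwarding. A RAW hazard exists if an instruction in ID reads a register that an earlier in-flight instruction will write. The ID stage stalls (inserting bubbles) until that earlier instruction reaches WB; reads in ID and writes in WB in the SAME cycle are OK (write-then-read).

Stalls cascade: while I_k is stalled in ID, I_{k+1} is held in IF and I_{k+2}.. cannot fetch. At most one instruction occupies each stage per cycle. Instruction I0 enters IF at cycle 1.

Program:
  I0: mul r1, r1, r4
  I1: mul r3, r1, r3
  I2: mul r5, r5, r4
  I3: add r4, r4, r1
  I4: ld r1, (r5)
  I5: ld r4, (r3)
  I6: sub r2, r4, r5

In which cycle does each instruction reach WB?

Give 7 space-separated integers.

I0 mul r1 <- r1,r4: IF@1 ID@2 stall=0 (-) EX@3 MEM@4 WB@5
I1 mul r3 <- r1,r3: IF@2 ID@3 stall=2 (RAW on I0.r1 (WB@5)) EX@6 MEM@7 WB@8
I2 mul r5 <- r5,r4: IF@3 ID@6 stall=0 (-) EX@7 MEM@8 WB@9
I3 add r4 <- r4,r1: IF@6 ID@7 stall=0 (-) EX@8 MEM@9 WB@10
I4 ld r1 <- r5: IF@7 ID@8 stall=1 (RAW on I2.r5 (WB@9)) EX@10 MEM@11 WB@12
I5 ld r4 <- r3: IF@8 ID@10 stall=0 (-) EX@11 MEM@12 WB@13
I6 sub r2 <- r4,r5: IF@10 ID@11 stall=2 (RAW on I5.r4 (WB@13)) EX@14 MEM@15 WB@16

Answer: 5 8 9 10 12 13 16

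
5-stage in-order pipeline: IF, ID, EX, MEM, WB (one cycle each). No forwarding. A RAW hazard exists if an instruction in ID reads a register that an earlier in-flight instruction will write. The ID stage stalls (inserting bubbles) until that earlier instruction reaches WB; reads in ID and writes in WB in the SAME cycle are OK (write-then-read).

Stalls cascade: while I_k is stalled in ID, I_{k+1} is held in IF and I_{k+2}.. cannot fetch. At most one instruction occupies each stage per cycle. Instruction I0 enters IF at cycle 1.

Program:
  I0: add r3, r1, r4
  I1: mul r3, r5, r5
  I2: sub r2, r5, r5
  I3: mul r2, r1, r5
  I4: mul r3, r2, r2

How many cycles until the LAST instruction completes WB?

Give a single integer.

Answer: 11

Derivation:
I0 add r3 <- r1,r4: IF@1 ID@2 stall=0 (-) EX@3 MEM@4 WB@5
I1 mul r3 <- r5,r5: IF@2 ID@3 stall=0 (-) EX@4 MEM@5 WB@6
I2 sub r2 <- r5,r5: IF@3 ID@4 stall=0 (-) EX@5 MEM@6 WB@7
I3 mul r2 <- r1,r5: IF@4 ID@5 stall=0 (-) EX@6 MEM@7 WB@8
I4 mul r3 <- r2,r2: IF@5 ID@6 stall=2 (RAW on I3.r2 (WB@8)) EX@9 MEM@10 WB@11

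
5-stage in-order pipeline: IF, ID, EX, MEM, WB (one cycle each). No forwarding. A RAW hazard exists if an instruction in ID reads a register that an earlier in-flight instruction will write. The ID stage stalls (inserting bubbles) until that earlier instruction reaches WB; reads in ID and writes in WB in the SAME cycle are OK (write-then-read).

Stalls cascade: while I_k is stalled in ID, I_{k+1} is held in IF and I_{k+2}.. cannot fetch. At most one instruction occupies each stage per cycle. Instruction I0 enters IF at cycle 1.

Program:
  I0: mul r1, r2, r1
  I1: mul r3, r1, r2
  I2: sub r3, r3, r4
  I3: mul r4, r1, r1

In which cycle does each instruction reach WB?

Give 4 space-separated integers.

I0 mul r1 <- r2,r1: IF@1 ID@2 stall=0 (-) EX@3 MEM@4 WB@5
I1 mul r3 <- r1,r2: IF@2 ID@3 stall=2 (RAW on I0.r1 (WB@5)) EX@6 MEM@7 WB@8
I2 sub r3 <- r3,r4: IF@3 ID@6 stall=2 (RAW on I1.r3 (WB@8)) EX@9 MEM@10 WB@11
I3 mul r4 <- r1,r1: IF@6 ID@9 stall=0 (-) EX@10 MEM@11 WB@12

Answer: 5 8 11 12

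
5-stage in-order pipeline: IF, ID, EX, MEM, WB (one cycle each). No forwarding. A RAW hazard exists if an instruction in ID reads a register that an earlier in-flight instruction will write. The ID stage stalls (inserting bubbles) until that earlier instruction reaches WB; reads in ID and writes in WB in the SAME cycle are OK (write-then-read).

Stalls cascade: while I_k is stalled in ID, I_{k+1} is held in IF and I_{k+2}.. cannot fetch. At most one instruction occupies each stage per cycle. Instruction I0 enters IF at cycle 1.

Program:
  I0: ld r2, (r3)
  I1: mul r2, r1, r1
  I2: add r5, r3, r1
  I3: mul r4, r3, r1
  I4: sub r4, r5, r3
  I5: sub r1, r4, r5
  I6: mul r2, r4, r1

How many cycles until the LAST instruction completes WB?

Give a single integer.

Answer: 16

Derivation:
I0 ld r2 <- r3: IF@1 ID@2 stall=0 (-) EX@3 MEM@4 WB@5
I1 mul r2 <- r1,r1: IF@2 ID@3 stall=0 (-) EX@4 MEM@5 WB@6
I2 add r5 <- r3,r1: IF@3 ID@4 stall=0 (-) EX@5 MEM@6 WB@7
I3 mul r4 <- r3,r1: IF@4 ID@5 stall=0 (-) EX@6 MEM@7 WB@8
I4 sub r4 <- r5,r3: IF@5 ID@6 stall=1 (RAW on I2.r5 (WB@7)) EX@8 MEM@9 WB@10
I5 sub r1 <- r4,r5: IF@6 ID@8 stall=2 (RAW on I4.r4 (WB@10)) EX@11 MEM@12 WB@13
I6 mul r2 <- r4,r1: IF@8 ID@11 stall=2 (RAW on I5.r1 (WB@13)) EX@14 MEM@15 WB@16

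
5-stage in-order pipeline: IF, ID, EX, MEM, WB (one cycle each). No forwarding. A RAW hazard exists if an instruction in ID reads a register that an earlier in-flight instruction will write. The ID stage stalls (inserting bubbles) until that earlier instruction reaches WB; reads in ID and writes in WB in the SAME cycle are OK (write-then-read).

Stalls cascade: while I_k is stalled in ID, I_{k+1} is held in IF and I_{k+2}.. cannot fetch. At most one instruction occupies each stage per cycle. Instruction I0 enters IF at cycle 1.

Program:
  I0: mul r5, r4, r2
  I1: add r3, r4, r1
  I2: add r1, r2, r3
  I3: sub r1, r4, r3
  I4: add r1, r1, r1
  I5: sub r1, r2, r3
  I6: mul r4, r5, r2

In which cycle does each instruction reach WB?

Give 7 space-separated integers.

Answer: 5 6 9 10 13 14 15

Derivation:
I0 mul r5 <- r4,r2: IF@1 ID@2 stall=0 (-) EX@3 MEM@4 WB@5
I1 add r3 <- r4,r1: IF@2 ID@3 stall=0 (-) EX@4 MEM@5 WB@6
I2 add r1 <- r2,r3: IF@3 ID@4 stall=2 (RAW on I1.r3 (WB@6)) EX@7 MEM@8 WB@9
I3 sub r1 <- r4,r3: IF@4 ID@7 stall=0 (-) EX@8 MEM@9 WB@10
I4 add r1 <- r1,r1: IF@7 ID@8 stall=2 (RAW on I3.r1 (WB@10)) EX@11 MEM@12 WB@13
I5 sub r1 <- r2,r3: IF@8 ID@11 stall=0 (-) EX@12 MEM@13 WB@14
I6 mul r4 <- r5,r2: IF@11 ID@12 stall=0 (-) EX@13 MEM@14 WB@15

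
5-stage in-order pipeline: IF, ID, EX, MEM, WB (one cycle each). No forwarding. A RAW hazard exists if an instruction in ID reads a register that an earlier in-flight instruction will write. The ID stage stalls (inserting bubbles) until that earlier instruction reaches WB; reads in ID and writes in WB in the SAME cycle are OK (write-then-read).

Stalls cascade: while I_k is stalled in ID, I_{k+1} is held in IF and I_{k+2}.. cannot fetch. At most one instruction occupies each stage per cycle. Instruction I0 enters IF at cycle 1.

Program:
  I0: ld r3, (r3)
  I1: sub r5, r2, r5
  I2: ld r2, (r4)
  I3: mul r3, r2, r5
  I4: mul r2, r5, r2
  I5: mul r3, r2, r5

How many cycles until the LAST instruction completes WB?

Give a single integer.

I0 ld r3 <- r3: IF@1 ID@2 stall=0 (-) EX@3 MEM@4 WB@5
I1 sub r5 <- r2,r5: IF@2 ID@3 stall=0 (-) EX@4 MEM@5 WB@6
I2 ld r2 <- r4: IF@3 ID@4 stall=0 (-) EX@5 MEM@6 WB@7
I3 mul r3 <- r2,r5: IF@4 ID@5 stall=2 (RAW on I2.r2 (WB@7)) EX@8 MEM@9 WB@10
I4 mul r2 <- r5,r2: IF@5 ID@8 stall=0 (-) EX@9 MEM@10 WB@11
I5 mul r3 <- r2,r5: IF@8 ID@9 stall=2 (RAW on I4.r2 (WB@11)) EX@12 MEM@13 WB@14

Answer: 14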